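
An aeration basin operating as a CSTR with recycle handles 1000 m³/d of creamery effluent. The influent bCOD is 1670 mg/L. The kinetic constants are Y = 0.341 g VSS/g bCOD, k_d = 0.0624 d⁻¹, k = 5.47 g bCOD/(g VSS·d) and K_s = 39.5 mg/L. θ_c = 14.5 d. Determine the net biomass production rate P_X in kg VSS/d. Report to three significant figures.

Effluent substrate depends only on kinetics and SRT: S = K_s(1 + k_d θ_c) / [θ_c(Yk − k_d) − 1] = 39.5 × (1 + 0.0624 × 14.5) / [14.5 × (0.341 × 5.47 − 0.0624) − 1] = 75.24 / 25.14 = 2.993 mg/L.
Observed yield with endogenous decay: Y_obs = Y / (1 + k_d·θ_c) = 0.341 / (1 + 0.0624 × 14.5) = 0.341 / 1.905 = 0.1790 g VSS/g bCOD.
Mass of bCOD removed per day: Q(S₀ − S) = 1000 × 1667 g/m³ = 1667 kg/d.
So the net sludge growth is P_X = 0.1790 × 1667 = 298.4 kg VSS/d.

P_X ≈ 298 kg VSS/d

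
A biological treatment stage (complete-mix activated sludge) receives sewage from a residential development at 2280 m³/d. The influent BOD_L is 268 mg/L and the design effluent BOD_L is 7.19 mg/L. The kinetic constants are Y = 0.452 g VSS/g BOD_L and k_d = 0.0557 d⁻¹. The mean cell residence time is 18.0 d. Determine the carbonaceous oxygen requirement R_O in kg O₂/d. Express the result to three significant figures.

R_O ≈ 404 kg O₂/d

Observed yield with endogenous decay: Y_obs = Y / (1 + k_d·θ_c) = 0.452 / (1 + 0.0557 × 18.0) = 0.452 / 2.003 = 0.2257 g VSS/g BOD_L.
Q·(S₀ − S) = 2280 × (268 − 7.19) × 10⁻³ = 594.6 kg/d removed.
P_X = Y_obs·Q·(S₀ − S) = 0.2257 × 594.6 = 134.2 kg VSS/d.
R_O = Q·ΔS − 1.42 P_X = 594.6 − 190.6 = 404.1 kg O₂/d.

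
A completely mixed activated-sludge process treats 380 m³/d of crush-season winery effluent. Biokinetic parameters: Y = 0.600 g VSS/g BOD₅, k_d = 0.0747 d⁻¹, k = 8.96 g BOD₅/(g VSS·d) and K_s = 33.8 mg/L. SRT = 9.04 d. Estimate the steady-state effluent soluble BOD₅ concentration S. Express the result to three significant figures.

Effluent substrate depends only on kinetics and SRT: S = K_s(1 + k_d θ_c) / [θ_c(Yk − k_d) − 1] = 33.8 × (1 + 0.0747 × 9.04) / [9.04 × (0.600 × 8.96 − 0.0747) − 1] = 56.62 / 46.92 = 1.207 mg/L.

S ≈ 1.21 mg/L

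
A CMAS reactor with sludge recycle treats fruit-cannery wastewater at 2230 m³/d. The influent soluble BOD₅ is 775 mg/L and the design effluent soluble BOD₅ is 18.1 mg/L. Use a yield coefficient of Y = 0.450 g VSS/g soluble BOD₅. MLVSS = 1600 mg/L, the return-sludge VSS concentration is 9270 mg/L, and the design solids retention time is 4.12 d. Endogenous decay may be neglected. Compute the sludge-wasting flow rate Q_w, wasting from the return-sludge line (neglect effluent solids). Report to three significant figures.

Q_w ≈ 81.9 m³/d

V·X = Y·Q·ΔS·θ_c gives V = 0.450 × 2230 × (775 − 18.1) × 4.12 / 1600 = 1956 m³.
θ_c = V·X/(Q_w·X_r) when wasting from the recycle, so Q_w = V·X/(θ_c·X_r) = 1956 × 1600 / (4.12 × 9270) = 81.94 m³/d.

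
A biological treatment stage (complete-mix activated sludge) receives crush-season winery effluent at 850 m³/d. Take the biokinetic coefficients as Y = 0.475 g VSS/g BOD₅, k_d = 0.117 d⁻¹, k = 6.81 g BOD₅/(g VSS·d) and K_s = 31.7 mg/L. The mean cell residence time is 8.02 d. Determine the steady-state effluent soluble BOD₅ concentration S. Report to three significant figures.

For a completely mixed reactor with recycle the Lawrence–McCarty relation gives S = K_s·(1 + k_d·θ_c) / [θ_c·(Y·k − k_d) − 1] = 31.7 × (1 + 0.117 × 8.02) / [8.02 × (0.475 × 6.81 − 0.117) − 1] = 61.45 / 24.00 = 2.560 mg/L.

S ≈ 2.56 mg/L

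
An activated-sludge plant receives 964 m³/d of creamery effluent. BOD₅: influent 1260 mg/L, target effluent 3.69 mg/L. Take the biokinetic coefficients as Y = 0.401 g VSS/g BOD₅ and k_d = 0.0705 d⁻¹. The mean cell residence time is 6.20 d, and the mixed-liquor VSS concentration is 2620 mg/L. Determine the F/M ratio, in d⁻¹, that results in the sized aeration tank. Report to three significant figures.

F/M ≈ 0.580 d⁻¹

From the SRT design equation V = Y Q (S₀−S) θ_c / [X (1 + k_d θ_c)] = 0.401 × 964 × (1260 − 3.69) × 6.20 / [2620 × (1 + 0.0705 × 6.20)] = 3.01×10^6 / 3765 = 799.7 m³.
F/M = Q·S₀ / (V·X) = 964 × 1260 / (799.7 × 2620) = 0.5797 g BOD₅·(g VSS·d)⁻¹.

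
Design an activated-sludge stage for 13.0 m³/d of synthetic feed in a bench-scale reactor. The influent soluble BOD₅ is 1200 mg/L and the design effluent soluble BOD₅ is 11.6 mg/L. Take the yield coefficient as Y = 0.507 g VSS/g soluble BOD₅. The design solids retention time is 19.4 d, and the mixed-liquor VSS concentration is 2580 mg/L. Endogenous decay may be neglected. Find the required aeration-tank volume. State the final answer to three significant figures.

V ≈ 58.9 m³

With k_d = 0 the design equation reduces to V = Y Q (S₀−S) θ_c / X = 0.507 × 13.0 × (1200 − 11.6) × 19.4 / 2580 = 58.90 m³.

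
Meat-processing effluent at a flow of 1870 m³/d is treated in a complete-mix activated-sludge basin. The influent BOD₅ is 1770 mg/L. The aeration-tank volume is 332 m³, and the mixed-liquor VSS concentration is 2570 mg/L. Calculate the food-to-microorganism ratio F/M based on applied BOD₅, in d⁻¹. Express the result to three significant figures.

F/M = applied load / biomass = Q·S₀/(V·X) = 1870 × 1770 / (332.0 × 2570) = 3.879 d⁻¹.

F/M ≈ 3.88 d⁻¹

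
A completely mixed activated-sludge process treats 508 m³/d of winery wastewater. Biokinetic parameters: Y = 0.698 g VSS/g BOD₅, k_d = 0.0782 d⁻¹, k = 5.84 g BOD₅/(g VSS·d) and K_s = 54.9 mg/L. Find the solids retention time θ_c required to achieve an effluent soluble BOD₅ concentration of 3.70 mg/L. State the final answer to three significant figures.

θ_c ≈ 5.58 d

Specific growth rate at S = 3.70 mg/L: μ = YkS/(K_s+S) = 0.698·5.84·3.70/(54.9+3.70) = 0.2574 d⁻¹.
1/θ_c = 0.2574 − 0.0782 = 0.1792 d⁻¹, so θ_c = 5.581 d.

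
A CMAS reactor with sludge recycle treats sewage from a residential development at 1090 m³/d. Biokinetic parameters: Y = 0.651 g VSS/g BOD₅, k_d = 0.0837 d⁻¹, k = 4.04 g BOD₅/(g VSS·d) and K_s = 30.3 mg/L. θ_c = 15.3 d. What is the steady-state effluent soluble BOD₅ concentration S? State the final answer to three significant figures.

S ≈ 1.82 mg/L

For a completely mixed reactor with recycle the Lawrence–McCarty relation gives S = K_s·(1 + k_d·θ_c) / [θ_c·(Y·k − k_d) − 1] = 30.3 × (1 + 0.0837 × 15.3) / [15.3 × (0.651 × 4.04 − 0.0837) − 1] = 69.10 / 37.96 = 1.820 mg/L.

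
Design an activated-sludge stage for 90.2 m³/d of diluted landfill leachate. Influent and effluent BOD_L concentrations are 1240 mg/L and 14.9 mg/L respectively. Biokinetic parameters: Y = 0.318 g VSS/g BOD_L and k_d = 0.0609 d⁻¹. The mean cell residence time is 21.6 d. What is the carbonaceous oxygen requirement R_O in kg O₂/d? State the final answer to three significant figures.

R_O ≈ 89.0 kg O₂/d

The observed yield is Y_obs = Y/(1 + k_d·θ_c) = 0.318 / (1 + 0.0609 × 21.6) = 0.318 / 2.315 = 0.1373 g VSS per g BOD_L removed.
Q·(S₀ − S) = 90.2 × (1240 − 14.9) × 10⁻³ = 110.5 kg/d removed.
Biomass synthesised: P_X = Y_obs × 110.5 = 15.18 kg VSS/d.
Carbonaceous O₂ demand = substrate oxidised − cell-mass equivalent = 110.5 − 1.42 × 15.18 = 88.95 kg O₂/d.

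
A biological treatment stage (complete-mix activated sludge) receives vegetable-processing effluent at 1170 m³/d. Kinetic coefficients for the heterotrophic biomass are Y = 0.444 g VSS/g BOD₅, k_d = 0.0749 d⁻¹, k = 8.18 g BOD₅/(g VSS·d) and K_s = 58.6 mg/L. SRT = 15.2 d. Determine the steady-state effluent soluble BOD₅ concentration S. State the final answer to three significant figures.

For a completely mixed reactor with recycle the Lawrence–McCarty relation gives S = K_s·(1 + k_d·θ_c) / [θ_c·(Y·k − k_d) − 1] = 58.6 × (1 + 0.0749 × 15.2) / [15.2 × (0.444 × 8.18 − 0.0749) − 1] = 125.3 / 53.07 = 2.361 mg/L.

S ≈ 2.36 mg/L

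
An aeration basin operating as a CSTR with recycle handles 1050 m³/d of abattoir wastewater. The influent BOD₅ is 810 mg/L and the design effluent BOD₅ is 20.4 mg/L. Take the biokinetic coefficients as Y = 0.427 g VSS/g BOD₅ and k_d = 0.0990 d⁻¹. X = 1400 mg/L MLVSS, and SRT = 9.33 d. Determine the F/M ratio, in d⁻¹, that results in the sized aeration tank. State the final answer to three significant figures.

F/M ≈ 0.495 d⁻¹

From the SRT design equation V = Y Q (S₀−S) θ_c / [X (1 + k_d θ_c)] = 0.427 × 1050 × (810 − 20.4) × 9.33 / [1400 × (1 + 0.0990 × 9.33)] = 3.3×10^6 / 2693 = 1226 m³.
Food-to-microorganism ratio F/M = Q S₀ / (V X) = 1050 × 810 / (1226 × 1400) = 0.4953 d⁻¹.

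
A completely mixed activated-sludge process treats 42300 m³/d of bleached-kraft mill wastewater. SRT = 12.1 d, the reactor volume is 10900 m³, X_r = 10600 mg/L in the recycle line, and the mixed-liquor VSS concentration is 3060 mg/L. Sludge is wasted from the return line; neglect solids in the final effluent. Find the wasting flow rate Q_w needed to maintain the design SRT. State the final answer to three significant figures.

Q_w ≈ 260 m³/d

Wasting from the return line (neglecting effluent solids): Q_w = V·X / (θ_c·X_r) = 10900 × 3060 / (12.1 × 10600) = 260.0 m³/d.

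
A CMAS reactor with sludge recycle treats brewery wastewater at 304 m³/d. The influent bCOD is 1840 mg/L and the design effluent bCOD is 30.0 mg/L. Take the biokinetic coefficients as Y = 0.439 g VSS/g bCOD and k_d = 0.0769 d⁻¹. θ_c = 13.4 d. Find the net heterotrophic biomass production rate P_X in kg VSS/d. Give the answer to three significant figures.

Y_obs = Y / (1 + k_d θ_c) = 0.439 / (1 + 0.0769 × 13.4) = 0.439 / 2.030 = 0.2162.
ΔS = 1840 − 30.0 = 1810 mg/L, so the substrate removal rate is 304 × 1810/1000 = 550.2 kg bCOD/d.
Biomass produced: P_X = Y_obs·Q·ΔS = 0.2162 × 550.2 ≈ 119.0 kg VSS/d.

P_X ≈ 119 kg VSS/d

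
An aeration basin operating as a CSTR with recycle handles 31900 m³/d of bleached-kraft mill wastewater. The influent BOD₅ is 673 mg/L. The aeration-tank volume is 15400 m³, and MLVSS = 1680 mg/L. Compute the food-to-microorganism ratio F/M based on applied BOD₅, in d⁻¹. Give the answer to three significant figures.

F/M ≈ 0.830 d⁻¹

F/M = applied load / biomass = Q·S₀/(V·X) = 31900 × 673 / (15400 × 1680) = 0.8298 d⁻¹.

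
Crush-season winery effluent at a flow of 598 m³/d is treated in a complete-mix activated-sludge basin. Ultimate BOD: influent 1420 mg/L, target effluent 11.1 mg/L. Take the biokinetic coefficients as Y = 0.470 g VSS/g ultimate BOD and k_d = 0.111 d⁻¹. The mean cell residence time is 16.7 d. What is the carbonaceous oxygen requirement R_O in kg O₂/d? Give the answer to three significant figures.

The observed yield is Y_obs = Y/(1 + k_d·θ_c) = 0.470 / (1 + 0.111 × 16.7) = 0.470 / 2.854 = 0.1647 g VSS per g ultimate BOD removed.
Mass of ultimate BOD removed per day: Q(S₀ − S) = 598 × 1409 g/m³ = 842.5 kg/d.
P_X = Y_obs·Q·(S₀ − S) = 0.1647 × 842.5 = 138.8 kg VSS/d.
R_O = Q·(S₀ − S) − 1.42·P_X = 842.5 − 1.42 × 138.8 = 645.5 kg O₂/d.

R_O ≈ 645 kg O₂/d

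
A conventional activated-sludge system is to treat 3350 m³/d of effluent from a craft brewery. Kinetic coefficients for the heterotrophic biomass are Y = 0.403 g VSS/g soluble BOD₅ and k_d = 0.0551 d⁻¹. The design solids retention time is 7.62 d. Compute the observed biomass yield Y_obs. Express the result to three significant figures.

Observed yield with endogenous decay: Y_obs = Y / (1 + k_d·θ_c) = 0.403 / (1 + 0.0551 × 7.62) = 0.403 / 1.420 = 0.2838 g VSS/g soluble BOD₅.

Y_obs ≈ 0.284 g VSS/g soluble BOD₅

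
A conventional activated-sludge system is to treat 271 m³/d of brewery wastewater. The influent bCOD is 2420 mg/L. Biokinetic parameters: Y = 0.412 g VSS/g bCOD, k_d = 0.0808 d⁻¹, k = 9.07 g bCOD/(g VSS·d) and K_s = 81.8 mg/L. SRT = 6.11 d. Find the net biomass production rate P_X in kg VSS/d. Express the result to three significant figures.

P_X ≈ 180 kg VSS/d

From the Monod/SRT balance for a CMAS, S = K_s·(1+k_d θ_c)/[θ_c·(Y k − k_d) − 1] = 81.8 × (1 + 0.0808 × 6.11) / [6.11 × (0.412 × 9.07 − 0.0808) − 1] = 122.2 / 21.34 = 5.726 mg/L.
Y_obs = Y / (1 + k_d θ_c) = 0.412 / (1 + 0.0808 × 6.11) = 0.412 / 1.494 = 0.2758.
ΔS = 2420 − 5.73 = 2414 mg/L, so the substrate removal rate is 271 × 2414/1000 = 654.3 kg bCOD/d.
Net biomass production P_X = Y_obs × Q·(S₀ − S) = 0.2758 × 654.3 = 180.5 kg VSS/d.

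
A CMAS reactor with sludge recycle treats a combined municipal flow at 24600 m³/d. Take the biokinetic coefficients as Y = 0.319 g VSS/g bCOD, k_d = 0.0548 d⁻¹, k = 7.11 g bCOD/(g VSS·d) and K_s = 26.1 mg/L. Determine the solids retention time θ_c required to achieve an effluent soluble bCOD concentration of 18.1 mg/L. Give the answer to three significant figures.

θ_c ≈ 1.14 d

Specific growth rate at S = 18.1 mg/L: μ = YkS/(K_s+S) = 0.319·7.11·18.1/(26.1+18.1) = 0.9288 d⁻¹.
1/θ_c = 0.9288 − 0.0548 = 0.8740 d⁻¹, so θ_c = 1.144 d.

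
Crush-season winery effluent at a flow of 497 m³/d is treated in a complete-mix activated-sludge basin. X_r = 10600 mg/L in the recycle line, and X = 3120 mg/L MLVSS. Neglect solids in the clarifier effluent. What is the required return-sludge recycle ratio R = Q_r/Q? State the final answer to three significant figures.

Mass balance around the secondary clarifier (neglecting effluent solids): R = X / (X_r − X) = 3120 / (10600 − 3120) = 0.4171.

R ≈ 0.417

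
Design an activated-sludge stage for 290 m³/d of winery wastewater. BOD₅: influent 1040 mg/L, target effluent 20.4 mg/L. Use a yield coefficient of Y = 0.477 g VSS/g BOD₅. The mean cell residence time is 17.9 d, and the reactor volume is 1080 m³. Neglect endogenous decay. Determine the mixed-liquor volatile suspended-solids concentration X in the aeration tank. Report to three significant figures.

X ≈ 2340 mg/L

Without decay, X = Y Q (S₀−S) θ_c / V = 0.477 × 290 × (1040 − 20.4) × 17.9 / 1080 = 2338 mg/L.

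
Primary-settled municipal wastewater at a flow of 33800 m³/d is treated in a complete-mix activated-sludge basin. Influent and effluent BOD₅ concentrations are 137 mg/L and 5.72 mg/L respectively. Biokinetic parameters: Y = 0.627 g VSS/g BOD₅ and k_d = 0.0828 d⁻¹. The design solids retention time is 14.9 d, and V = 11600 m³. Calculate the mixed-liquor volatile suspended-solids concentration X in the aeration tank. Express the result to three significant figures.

X ≈ 1600 mg/L

From V·X·(1 + k_d·θ_c) = Y·Q·(S₀ − S)·θ_c: X = 0.627 × 33800 × (137 − 5.72) × 14.9 / [11600 × (1 + 0.0828 × 14.9)] = 1600 mg/L.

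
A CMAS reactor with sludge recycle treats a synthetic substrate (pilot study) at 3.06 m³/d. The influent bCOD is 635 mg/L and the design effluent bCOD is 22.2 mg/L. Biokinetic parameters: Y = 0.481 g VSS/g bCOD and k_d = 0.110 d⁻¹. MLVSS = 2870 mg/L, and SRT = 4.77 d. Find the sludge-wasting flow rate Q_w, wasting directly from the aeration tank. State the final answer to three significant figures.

Q_w ≈ 0.206 m³/d

Rearranging the biomass balance for a CMAS with decay, V = Y·Q·ΔS·θ_c / [X·(1+k_d θ_c)] = 0.481 × 3.06 × (635 − 22.2) × 4.77 / [2870 × (1 + 0.110 × 4.77)] = 4.3×10^3 / 4376 = 0.9832 m³.
With mixed-liquor wasting, θ_c = V/Q_w, so Q_w = V/θ_c = 0.9832/4.77 = 0.2061 m³/d.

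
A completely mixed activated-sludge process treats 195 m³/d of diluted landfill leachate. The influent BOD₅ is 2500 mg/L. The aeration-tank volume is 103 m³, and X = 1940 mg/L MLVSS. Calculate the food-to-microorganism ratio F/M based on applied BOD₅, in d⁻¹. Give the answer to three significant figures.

F/M ≈ 2.44 d⁻¹

Food-to-microorganism ratio F/M = Q S₀ / (V X) = 195 × 2500 / (103.0 × 1940) = 2.440 d⁻¹.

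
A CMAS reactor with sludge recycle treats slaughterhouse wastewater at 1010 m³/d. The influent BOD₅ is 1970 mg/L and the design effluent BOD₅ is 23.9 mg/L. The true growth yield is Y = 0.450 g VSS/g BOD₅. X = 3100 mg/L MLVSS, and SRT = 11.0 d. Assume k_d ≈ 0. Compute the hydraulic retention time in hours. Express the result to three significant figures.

τ ≈ 74.6 h

V·X = Y·Q·ΔS·θ_c gives V = 0.450 × 1010 × (1970 − 23.9) × 11.0 / 3100 = 3139 m³.
HRT = V/Q = 3139 m³ / 1010 m³·d⁻¹ = 3.107 d × 24 = 74.58 h.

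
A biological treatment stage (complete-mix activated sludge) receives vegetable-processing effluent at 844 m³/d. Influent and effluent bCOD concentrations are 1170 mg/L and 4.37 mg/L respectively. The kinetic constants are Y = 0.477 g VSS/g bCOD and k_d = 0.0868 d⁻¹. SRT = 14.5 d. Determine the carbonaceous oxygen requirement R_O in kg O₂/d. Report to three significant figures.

R_O ≈ 689 kg O₂/d

Observed yield with endogenous decay: Y_obs = Y / (1 + k_d·θ_c) = 0.477 / (1 + 0.0868 × 14.5) = 0.477 / 2.259 = 0.2112 g VSS/g bCOD.
Substrate removed = Q·(S₀ − S) = 844 m³/d × (1170 − 4.37) g/m³ = 9.84×10^5 g/d = 983.8 kg/d.
P_X = Y_obs·Q·(S₀ − S) = 0.2112 × 983.8 = 207.8 kg VSS/d.
R_O = Q·ΔS − 1.42 P_X = 983.8 − 295.0 = 688.8 kg O₂/d.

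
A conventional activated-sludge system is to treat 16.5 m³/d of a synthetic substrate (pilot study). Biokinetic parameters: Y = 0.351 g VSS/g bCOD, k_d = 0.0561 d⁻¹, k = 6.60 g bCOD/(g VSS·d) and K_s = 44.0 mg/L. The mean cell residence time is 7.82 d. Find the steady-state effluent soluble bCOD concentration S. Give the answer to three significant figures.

From the Monod/SRT balance for a CMAS, S = K_s·(1+k_d θ_c)/[θ_c·(Y k − k_d) − 1] = 44.0 × (1 + 0.0561 × 7.82) / [7.82 × (0.351 × 6.60 − 0.0561) − 1] = 63.30 / 16.68 = 3.796 mg/L.

S ≈ 3.80 mg/L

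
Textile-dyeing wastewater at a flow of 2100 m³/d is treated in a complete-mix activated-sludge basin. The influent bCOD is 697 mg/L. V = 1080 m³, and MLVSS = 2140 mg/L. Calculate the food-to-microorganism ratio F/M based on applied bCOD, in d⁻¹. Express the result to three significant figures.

F/M ≈ 0.633 d⁻¹

Food-to-microorganism ratio F/M = Q S₀ / (V X) = 2100 × 697 / (1080 × 2140) = 0.6333 d⁻¹.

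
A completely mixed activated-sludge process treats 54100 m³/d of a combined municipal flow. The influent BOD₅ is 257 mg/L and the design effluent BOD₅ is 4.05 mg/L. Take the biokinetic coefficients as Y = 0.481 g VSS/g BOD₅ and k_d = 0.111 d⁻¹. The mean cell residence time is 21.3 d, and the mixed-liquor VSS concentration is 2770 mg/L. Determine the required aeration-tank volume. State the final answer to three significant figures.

Rearranging the biomass balance for a CMAS with decay, V = Y·Q·ΔS·θ_c / [X·(1+k_d θ_c)] = 0.481 × 54100 × (257 − 4.05) × 21.3 / [2770 × (1 + 0.111 × 21.3)] = 1.4×10^8 / 9319 = 15045 m³.

V ≈ 15000 m³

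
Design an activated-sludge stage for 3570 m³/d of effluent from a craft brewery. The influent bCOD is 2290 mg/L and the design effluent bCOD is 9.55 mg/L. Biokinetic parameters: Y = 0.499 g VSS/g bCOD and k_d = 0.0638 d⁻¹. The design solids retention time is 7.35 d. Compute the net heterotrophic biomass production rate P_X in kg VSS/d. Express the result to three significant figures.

P_X ≈ 2770 kg VSS/d

Y_obs = Y / (1 + k_d θ_c) = 0.499 / (1 + 0.0638 × 7.35) = 0.499 / 1.469 = 0.3397.
Mass of bCOD removed per day: Q(S₀ − S) = 3570 × 2280 g/m³ = 8141 kg/d.
P_X = Y_obs · Q(S₀ − S) = 0.3397 × 8141 = 2766 kg VSS/d.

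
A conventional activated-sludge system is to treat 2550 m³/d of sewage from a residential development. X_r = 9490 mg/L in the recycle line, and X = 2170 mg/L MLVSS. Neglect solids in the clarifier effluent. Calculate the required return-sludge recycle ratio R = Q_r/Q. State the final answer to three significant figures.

Solids balance on the clarifier gives (1+R)X = R·X_r, so R = X/(X_r − X) = 2170 / (9490 − 2170) = 0.2964.

R ≈ 0.296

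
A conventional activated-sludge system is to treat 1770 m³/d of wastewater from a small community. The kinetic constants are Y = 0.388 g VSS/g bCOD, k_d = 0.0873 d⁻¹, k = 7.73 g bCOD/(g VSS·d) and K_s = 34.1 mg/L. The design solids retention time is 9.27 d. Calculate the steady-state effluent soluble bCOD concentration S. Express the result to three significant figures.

From the Monod/SRT balance for a CMAS, S = K_s·(1+k_d θ_c)/[θ_c·(Y k − k_d) − 1] = 34.1 × (1 + 0.0873 × 9.27) / [9.27 × (0.388 × 7.73 − 0.0873) − 1] = 61.70 / 25.99 = 2.374 mg/L.

S ≈ 2.37 mg/L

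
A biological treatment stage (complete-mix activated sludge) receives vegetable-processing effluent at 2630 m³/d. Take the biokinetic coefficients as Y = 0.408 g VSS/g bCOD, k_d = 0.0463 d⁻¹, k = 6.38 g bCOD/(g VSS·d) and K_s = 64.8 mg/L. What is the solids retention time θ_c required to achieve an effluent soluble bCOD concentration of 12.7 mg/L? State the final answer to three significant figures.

From 1/θ_c = Y·k·S/(K_s + S) − k_d: Y·k·S/(K_s+S) = 0.408 × 6.38 × 12.7 / (64.8 + 12.7) = 0.4266 d⁻¹.
1/θ_c = 0.4266 − 0.0463 = 0.3803 d⁻¹, so θ_c = 2.630 d.

θ_c ≈ 2.63 d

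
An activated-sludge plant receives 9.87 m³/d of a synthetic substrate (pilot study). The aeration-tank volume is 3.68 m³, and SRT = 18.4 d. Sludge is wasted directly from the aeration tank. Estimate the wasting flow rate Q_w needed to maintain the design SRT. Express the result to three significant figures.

Q_w ≈ 0.200 m³/d

Wasting from the aeration tank: Q_w = V / θ_c = 3.680 / 18.4 = 0.2000 m³/d.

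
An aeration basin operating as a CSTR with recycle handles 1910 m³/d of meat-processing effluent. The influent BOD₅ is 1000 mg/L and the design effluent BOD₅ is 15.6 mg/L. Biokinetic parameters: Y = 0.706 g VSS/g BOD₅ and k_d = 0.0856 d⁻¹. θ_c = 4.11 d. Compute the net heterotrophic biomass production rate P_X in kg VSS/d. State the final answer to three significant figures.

Observed yield with endogenous decay: Y_obs = Y / (1 + k_d·θ_c) = 0.706 / (1 + 0.0856 × 4.11) = 0.706 / 1.352 = 0.5223 g VSS/g BOD₅.
ΔS = 1000 − 15.6 = 984.4 mg/L, so the substrate removal rate is 1910 × 984.4/1000 = 1880 kg BOD₅/d.
Net biomass production P_X = Y_obs × Q·(S₀ − S) = 0.5223 × 1880 = 982.0 kg VSS/d.

P_X ≈ 982 kg VSS/d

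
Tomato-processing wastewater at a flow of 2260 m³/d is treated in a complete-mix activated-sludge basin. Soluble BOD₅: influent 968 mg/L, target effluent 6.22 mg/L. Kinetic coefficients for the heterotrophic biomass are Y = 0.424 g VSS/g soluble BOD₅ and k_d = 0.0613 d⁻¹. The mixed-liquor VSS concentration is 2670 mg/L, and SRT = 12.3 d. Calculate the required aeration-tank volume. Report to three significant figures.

V ≈ 2420 m³

Rearranging the biomass balance for a CMAS with decay, V = Y·Q·ΔS·θ_c / [X·(1+k_d θ_c)] = 0.424 × 2260 × (968 − 6.22) × 12.3 / [2670 × (1 + 0.0613 × 12.3)] = 1.13×10^7 / 4683 = 2421 m³.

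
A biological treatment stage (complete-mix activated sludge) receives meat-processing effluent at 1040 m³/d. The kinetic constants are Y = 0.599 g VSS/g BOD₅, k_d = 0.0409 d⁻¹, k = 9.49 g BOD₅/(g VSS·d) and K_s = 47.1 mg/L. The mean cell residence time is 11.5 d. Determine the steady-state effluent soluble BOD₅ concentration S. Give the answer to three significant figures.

S ≈ 1.08 mg/L

For a completely mixed reactor with recycle the Lawrence–McCarty relation gives S = K_s·(1 + k_d·θ_c) / [θ_c·(Y·k − k_d) − 1] = 47.1 × (1 + 0.0409 × 11.5) / [11.5 × (0.599 × 9.49 − 0.0409) − 1] = 69.25 / 63.90 = 1.084 mg/L.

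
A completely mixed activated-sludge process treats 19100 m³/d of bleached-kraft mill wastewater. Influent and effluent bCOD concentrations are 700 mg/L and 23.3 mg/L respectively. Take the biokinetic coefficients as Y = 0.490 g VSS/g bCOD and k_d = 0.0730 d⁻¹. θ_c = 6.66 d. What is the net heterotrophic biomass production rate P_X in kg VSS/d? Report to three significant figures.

P_X ≈ 4260 kg VSS/d

Correct the yield for decay: Y_obs = Y/(1 + k_d θ_c) = 0.490 / (1 + 0.0730 × 6.66) = 0.490 / 1.486 = 0.3297.
Mass of bCOD removed per day: Q(S₀ − S) = 19100 × 676.7 g/m³ = 12925 kg/d.
So the net sludge growth is P_X = 0.3297 × 12925 = 4261 kg VSS/d.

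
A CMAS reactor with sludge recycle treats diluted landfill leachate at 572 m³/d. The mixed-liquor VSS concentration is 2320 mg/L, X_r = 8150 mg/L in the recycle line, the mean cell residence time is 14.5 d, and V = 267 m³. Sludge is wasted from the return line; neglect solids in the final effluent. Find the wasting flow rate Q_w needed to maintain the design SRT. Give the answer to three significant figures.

Q_w ≈ 5.24 m³/d

Wasting from the return line (neglecting effluent solids): Q_w = V·X / (θ_c·X_r) = 267.0 × 2320 / (14.5 × 8150) = 5.242 m³/d.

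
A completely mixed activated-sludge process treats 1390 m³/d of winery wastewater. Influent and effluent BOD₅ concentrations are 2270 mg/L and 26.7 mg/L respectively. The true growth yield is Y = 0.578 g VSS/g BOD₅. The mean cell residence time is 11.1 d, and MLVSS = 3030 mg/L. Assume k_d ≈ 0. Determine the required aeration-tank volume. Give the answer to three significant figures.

V ≈ 6600 m³

V·X = Y·Q·ΔS·θ_c gives V = 0.578 × 1390 × (2270 − 26.7) × 11.1 / 3030 = 6603 m³.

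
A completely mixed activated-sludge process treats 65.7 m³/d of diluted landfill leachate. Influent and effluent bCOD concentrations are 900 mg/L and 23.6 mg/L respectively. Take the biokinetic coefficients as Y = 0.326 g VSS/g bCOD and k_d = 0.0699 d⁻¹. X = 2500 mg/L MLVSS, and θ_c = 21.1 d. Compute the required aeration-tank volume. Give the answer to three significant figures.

Rearranging the biomass balance for a CMAS with decay, V = Y·Q·ΔS·θ_c / [X·(1+k_d θ_c)] = 0.326 × 65.7 × (900 − 23.6) × 21.1 / [2500 × (1 + 0.0699 × 21.1)] = 3.96×10^5 / 6187 = 64.01 m³.

V ≈ 64.0 m³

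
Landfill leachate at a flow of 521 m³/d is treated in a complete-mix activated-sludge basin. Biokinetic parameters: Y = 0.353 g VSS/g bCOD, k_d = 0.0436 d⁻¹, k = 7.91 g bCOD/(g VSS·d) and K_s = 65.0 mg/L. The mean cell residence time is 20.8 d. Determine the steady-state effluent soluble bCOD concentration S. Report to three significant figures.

Effluent substrate depends only on kinetics and SRT: S = K_s(1 + k_d θ_c) / [θ_c(Yk − k_d) − 1] = 65.0 × (1 + 0.0436 × 20.8) / [20.8 × (0.353 × 7.91 − 0.0436) − 1] = 123.9 / 56.17 = 2.207 mg/L.

S ≈ 2.21 mg/L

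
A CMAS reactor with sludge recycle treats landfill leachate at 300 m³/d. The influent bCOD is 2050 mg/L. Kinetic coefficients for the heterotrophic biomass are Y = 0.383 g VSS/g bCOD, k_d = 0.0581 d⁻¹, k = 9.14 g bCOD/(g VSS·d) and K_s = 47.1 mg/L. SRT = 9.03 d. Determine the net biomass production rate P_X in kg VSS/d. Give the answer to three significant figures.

For a completely mixed reactor with recycle the Lawrence–McCarty relation gives S = K_s·(1 + k_d·θ_c) / [θ_c·(Y·k − k_d) − 1] = 47.1 × (1 + 0.0581 × 9.03) / [9.03 × (0.383 × 9.14 − 0.0581) − 1] = 71.81 / 30.09 = 2.387 mg/L.
Observed yield with endogenous decay: Y_obs = Y / (1 + k_d·θ_c) = 0.383 / (1 + 0.0581 × 9.03) = 0.383 / 1.525 = 0.2512 g VSS/g bCOD.
ΔS = 2050 − 2.39 = 2048 mg/L, so the substrate removal rate is 300 × 2048/1000 = 614.3 kg bCOD/d.
P_X = Y_obs · Q(S₀ − S) = 0.2512 × 614.3 = 154.3 kg VSS/d.

P_X ≈ 154 kg VSS/d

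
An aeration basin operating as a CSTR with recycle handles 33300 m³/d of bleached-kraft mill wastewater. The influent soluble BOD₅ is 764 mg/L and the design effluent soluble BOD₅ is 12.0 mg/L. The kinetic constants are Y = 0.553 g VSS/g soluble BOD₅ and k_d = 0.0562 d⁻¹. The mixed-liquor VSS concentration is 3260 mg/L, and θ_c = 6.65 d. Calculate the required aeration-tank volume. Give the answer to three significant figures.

Steady-state biomass mass balance: V·X·(1 + k_d·θ_c) = Y·Q·(S₀ − S)·θ_c, so V = 0.553 × 33300 × (764 − 12.0) × 6.65 / [3260 × (1 + 0.0562 × 6.65)] = 9.21×10^7 / 4478 = 20563 m³.

V ≈ 20600 m³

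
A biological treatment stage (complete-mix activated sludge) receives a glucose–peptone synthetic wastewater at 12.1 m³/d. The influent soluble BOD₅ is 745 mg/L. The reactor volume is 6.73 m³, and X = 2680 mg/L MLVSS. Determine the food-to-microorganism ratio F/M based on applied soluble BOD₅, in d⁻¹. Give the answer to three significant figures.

Food-to-microorganism ratio F/M = Q S₀ / (V X) = 12.1 × 745 / (6.730 × 2680) = 0.4998 d⁻¹.

F/M ≈ 0.500 d⁻¹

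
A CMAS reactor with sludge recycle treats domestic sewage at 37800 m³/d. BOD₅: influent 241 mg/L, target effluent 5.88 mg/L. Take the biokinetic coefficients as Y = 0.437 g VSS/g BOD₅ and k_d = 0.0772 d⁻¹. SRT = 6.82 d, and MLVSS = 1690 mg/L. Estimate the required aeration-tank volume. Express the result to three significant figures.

Rearranging the biomass balance for a CMAS with decay, V = Y·Q·ΔS·θ_c / [X·(1+k_d θ_c)] = 0.437 × 37800 × (241 − 5.88) × 6.82 / [1690 × (1 + 0.0772 × 6.82)] = 2.65×10^7 / 2580 = 10267 m³.

V ≈ 10300 m³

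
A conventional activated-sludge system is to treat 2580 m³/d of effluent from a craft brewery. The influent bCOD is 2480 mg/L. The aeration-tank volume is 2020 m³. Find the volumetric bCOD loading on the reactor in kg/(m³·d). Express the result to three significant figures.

Applied bCOD load per unit volume = Q·S₀/V = (2580 × 2480/1000)/2020 = 3.168 kg bCOD·m⁻³·d⁻¹.

L_v ≈ 3.17 kg bCOD/(m³·d)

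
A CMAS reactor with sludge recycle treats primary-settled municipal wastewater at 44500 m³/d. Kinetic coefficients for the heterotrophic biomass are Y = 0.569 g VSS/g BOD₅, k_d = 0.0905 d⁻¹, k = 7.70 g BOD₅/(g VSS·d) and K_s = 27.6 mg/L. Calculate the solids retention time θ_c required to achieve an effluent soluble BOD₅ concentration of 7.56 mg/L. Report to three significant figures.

θ_c ≈ 1.17 d

Specific growth rate at S = 7.56 mg/L: μ = YkS/(K_s+S) = 0.569·7.70·7.56/(27.6+7.56) = 0.9421 d⁻¹.
1/θ_c = 0.9421 − 0.0905 = 0.8516 d⁻¹, so θ_c = 1.174 d.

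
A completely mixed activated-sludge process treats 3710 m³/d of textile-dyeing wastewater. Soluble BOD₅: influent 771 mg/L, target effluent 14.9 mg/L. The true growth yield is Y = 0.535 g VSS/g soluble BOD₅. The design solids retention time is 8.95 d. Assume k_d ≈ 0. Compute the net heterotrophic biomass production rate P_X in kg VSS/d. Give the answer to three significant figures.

With endogenous decay neglected, the observed yield equals the true yield: Y_obs = Y = 0.535 g VSS/g soluble BOD₅.
Mass of soluble BOD₅ removed per day: Q(S₀ − S) = 3710 × 756.1 g/m³ = 2805 kg/d.
Net biomass production P_X = Y_obs × Q·(S₀ − S) = 0.5350 × 2805 = 1501 kg VSS/d.

P_X ≈ 1500 kg VSS/d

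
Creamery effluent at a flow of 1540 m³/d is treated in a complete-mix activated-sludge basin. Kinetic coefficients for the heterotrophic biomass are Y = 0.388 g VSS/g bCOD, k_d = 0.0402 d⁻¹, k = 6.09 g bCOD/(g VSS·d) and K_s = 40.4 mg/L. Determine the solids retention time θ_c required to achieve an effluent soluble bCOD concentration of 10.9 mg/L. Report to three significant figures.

θ_c ≈ 2.17 d

Specific growth rate at S = 10.9 mg/L: μ = YkS/(K_s+S) = 0.388·6.09·10.9/(40.4+10.9) = 0.5021 d⁻¹.
θ_c = 1/(μ − k_d) = 1/(0.5021 − 0.0402) = 1/0.4619 = 2.165 d.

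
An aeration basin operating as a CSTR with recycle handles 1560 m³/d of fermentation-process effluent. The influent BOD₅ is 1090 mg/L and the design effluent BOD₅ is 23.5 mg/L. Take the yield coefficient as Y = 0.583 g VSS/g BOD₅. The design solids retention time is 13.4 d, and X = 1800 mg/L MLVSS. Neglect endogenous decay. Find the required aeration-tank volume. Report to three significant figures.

Biomass mass balance (decay neglected): V·X = Y·Q·(S₀ − S)·θ_c, so V = 0.583 × 1560 × (1090 − 23.5) × 13.4 / 1800 = 7221 m³.

V ≈ 7220 m³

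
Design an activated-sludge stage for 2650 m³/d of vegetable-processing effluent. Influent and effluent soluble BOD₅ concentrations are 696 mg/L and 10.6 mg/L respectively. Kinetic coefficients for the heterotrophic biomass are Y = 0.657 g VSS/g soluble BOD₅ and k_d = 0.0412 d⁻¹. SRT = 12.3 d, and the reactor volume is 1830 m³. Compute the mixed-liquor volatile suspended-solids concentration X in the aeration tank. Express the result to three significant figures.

Solving the biomass balance for X: X = Y Q (S₀−S) θ_c / [V (1+k_d θ_c)] = 0.657 × 2650 × (696 − 10.6) × 12.3 / [1830 × (1 + 0.0412 × 12.3)] = 5323 mg/L.

X ≈ 5320 mg/L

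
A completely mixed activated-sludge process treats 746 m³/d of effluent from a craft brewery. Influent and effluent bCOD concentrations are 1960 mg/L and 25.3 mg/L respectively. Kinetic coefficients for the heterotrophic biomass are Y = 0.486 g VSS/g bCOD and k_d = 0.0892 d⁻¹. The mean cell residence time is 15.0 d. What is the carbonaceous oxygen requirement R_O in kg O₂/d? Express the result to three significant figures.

Correct the yield for decay: Y_obs = Y/(1 + k_d θ_c) = 0.486 / (1 + 0.0892 × 15.0) = 0.486 / 2.338 = 0.2079.
Substrate removed = Q·(S₀ − S) = 746 m³/d × (1960 − 25.3) g/m³ = 1.44×10^6 g/d = 1443 kg/d.
Net sludge production P_X = 0.2079 × 1443 = 300.0 kg VSS/d.
R_O = Q·ΔS − 1.42 P_X = 1443 − 426.0 = 1017 kg O₂/d.

R_O ≈ 1020 kg O₂/d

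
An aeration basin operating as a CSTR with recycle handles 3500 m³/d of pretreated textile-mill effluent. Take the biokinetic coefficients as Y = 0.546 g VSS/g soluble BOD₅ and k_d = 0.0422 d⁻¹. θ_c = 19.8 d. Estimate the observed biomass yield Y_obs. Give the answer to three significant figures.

Y_obs ≈ 0.297 g VSS/g soluble BOD₅

Y_obs = Y / (1 + k_d θ_c) = 0.546 / (1 + 0.0422 × 19.8) = 0.546 / 1.836 = 0.2975.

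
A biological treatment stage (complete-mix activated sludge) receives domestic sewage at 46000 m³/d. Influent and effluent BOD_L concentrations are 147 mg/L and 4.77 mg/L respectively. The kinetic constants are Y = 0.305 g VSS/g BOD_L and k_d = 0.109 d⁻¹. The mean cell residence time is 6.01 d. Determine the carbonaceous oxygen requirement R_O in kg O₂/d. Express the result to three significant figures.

The observed yield is Y_obs = Y/(1 + k_d·θ_c) = 0.305 / (1 + 0.109 × 6.01) = 0.305 / 1.655 = 0.1843 g VSS per g BOD_L removed.
ΔS = 147 − 4.77 = 142.2 mg/L, so the substrate removal rate is 46000 × 142.2/1000 = 6543 kg BOD_L/d.
P_X = Y_obs·Q·(S₀ − S) = 0.1843 × 6543 = 1206 kg VSS/d.
Carbonaceous O₂ demand = substrate oxidised − cell-mass equivalent = 6543 − 1.42 × 1206 = 4831 kg O₂/d.

R_O ≈ 4830 kg O₂/d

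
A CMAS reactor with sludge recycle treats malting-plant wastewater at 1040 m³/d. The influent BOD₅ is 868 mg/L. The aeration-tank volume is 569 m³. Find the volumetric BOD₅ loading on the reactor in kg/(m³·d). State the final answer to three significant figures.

L_v ≈ 1.59 kg BOD₅/(m³·d)

Applied BOD₅ load per unit volume = Q·S₀/V = (1040 × 868/1000)/569.0 = 1.587 kg BOD₅·m⁻³·d⁻¹.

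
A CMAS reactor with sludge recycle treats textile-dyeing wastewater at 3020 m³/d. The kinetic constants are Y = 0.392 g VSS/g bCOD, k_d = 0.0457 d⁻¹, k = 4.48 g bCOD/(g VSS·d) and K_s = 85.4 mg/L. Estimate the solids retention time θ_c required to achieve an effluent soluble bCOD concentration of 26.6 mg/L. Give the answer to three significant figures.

θ_c ≈ 2.69 d

From 1/θ_c = Y·k·S/(K_s + S) − k_d: Y·k·S/(K_s+S) = 0.392 × 4.48 × 26.6 / (85.4 + 26.6) = 0.4171 d⁻¹.
θ_c = 1/(μ − k_d) = 1/(0.4171 − 0.0457) = 1/0.3714 = 2.693 d.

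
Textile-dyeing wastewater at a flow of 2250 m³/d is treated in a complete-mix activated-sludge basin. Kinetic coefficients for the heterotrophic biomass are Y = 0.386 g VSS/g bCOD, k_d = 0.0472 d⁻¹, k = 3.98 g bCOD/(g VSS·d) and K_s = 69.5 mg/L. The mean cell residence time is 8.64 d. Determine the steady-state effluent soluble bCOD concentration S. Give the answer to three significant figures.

S ≈ 8.25 mg/L

From the Monod/SRT balance for a CMAS, S = K_s·(1+k_d θ_c)/[θ_c·(Y k − k_d) − 1] = 69.5 × (1 + 0.0472 × 8.64) / [8.64 × (0.386 × 3.98 − 0.0472) − 1] = 97.84 / 11.87 = 8.246 mg/L.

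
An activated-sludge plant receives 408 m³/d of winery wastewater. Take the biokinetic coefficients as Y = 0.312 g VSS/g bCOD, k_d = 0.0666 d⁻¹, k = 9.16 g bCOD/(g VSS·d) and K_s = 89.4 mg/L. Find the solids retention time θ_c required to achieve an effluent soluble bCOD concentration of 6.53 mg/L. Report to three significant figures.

θ_c ≈ 7.82 d

Specific growth rate at S = 6.53 mg/L: μ = YkS/(K_s+S) = 0.312·9.16·6.53/(89.4+6.53) = 0.1945 d⁻¹.
θ_c = 1/(μ − k_d) = 1/(0.1945 − 0.0666) = 1/0.1279 = 7.816 d.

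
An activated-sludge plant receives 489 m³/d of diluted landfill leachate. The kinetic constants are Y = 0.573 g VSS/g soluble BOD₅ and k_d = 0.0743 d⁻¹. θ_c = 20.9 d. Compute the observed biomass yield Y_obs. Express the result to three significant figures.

Correct the yield for decay: Y_obs = Y/(1 + k_d θ_c) = 0.573 / (1 + 0.0743 × 20.9) = 0.573 / 2.553 = 0.2245.

Y_obs ≈ 0.224 g VSS/g soluble BOD₅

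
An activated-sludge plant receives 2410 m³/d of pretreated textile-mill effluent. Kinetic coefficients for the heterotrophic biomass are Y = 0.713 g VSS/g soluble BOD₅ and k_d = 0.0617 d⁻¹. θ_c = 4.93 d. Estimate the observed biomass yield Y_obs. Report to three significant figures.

Correct the yield for decay: Y_obs = Y/(1 + k_d θ_c) = 0.713 / (1 + 0.0617 × 4.93) = 0.713 / 1.304 = 0.5467.

Y_obs ≈ 0.547 g VSS/g soluble BOD₅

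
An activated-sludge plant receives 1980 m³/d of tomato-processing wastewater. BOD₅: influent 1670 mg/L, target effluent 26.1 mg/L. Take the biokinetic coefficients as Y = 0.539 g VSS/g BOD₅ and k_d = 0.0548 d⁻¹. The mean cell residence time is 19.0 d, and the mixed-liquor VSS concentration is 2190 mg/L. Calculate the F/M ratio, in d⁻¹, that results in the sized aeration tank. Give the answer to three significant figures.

Rearranging the biomass balance for a CMAS with decay, V = Y·Q·ΔS·θ_c / [X·(1+k_d θ_c)] = 0.539 × 1980 × (1670 − 26.1) × 19.0 / [2190 × (1 + 0.0548 × 19.0)] = 3.33×10^7 / 4470 = 7457 m³.
F/M = Q·S₀ / (V·X) = 1980 × 1670 / (7457 × 2190) = 0.2025 g BOD₅·(g VSS·d)⁻¹.

F/M ≈ 0.202 d⁻¹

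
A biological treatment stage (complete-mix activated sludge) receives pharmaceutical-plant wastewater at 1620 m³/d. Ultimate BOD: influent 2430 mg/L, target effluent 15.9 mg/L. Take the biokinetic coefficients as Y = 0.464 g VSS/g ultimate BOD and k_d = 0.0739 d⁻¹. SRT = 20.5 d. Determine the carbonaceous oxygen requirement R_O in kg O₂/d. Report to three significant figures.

Y_obs = Y / (1 + k_d θ_c) = 0.464 / (1 + 0.0739 × 20.5) = 0.464 / 2.515 = 0.1845.
Substrate removed = Q·(S₀ − S) = 1620 m³/d × (2430 − 15.9) g/m³ = 3.91×10^6 g/d = 3911 kg/d.
P_X = Y_obs·Q·(S₀ − S) = 0.1845 × 3911 = 721.5 kg VSS/d.
R_O = Q·(S₀ − S) − 1.42·P_X = 3911 − 1.42 × 721.5 = 2886 kg O₂/d.

R_O ≈ 2890 kg O₂/d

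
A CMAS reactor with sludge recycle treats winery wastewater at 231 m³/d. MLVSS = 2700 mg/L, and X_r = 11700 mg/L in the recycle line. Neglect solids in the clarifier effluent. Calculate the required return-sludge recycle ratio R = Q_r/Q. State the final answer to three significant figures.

R = Q_r/Q = X/(X_r − X) = 2700 / (11700 − 2700) = 0.3000.

R ≈ 0.300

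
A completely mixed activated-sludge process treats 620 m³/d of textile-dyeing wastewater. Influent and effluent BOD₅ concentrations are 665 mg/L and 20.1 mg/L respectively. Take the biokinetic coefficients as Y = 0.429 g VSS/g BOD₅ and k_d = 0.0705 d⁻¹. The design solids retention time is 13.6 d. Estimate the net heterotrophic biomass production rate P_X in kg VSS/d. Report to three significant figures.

P_X ≈ 87.6 kg VSS/d

Y_obs = Y / (1 + k_d θ_c) = 0.429 / (1 + 0.0705 × 13.6) = 0.429 / 1.959 = 0.2190.
Q·(S₀ − S) = 620 × (665 − 20.1) × 10⁻³ = 399.8 kg/d removed.
Biomass produced: P_X = Y_obs·Q·ΔS = 0.2190 × 399.8 ≈ 87.57 kg VSS/d.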